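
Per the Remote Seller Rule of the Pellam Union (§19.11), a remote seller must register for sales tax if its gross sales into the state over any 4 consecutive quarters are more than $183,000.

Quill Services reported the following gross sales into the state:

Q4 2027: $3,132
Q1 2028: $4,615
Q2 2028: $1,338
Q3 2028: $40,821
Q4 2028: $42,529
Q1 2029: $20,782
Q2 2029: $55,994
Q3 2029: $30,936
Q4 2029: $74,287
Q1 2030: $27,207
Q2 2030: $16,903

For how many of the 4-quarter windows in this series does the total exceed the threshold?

Q4 2027–Q3 2028: $3,132 + $4,615 + $1,338 + $40,821 = $49,906 (under)
Q1 2028–Q4 2028: $4,615 + $1,338 + $40,821 + $42,529 = $89,303 (under)
Q2 2028–Q1 2029: $1,338 + $40,821 + $42,529 + $20,782 = $105,470 (under)
Q3 2028–Q2 2029: $40,821 + $42,529 + $20,782 + $55,994 = $160,126 (under)
Q4 2028–Q3 2029: $42,529 + $20,782 + $55,994 + $30,936 = $150,241 (under)
Q1 2029–Q4 2029: $20,782 + $55,994 + $30,936 + $74,287 = $181,999 (under)
Q2 2029–Q1 2030: $55,994 + $30,936 + $74,287 + $27,207 = $188,424 (over)
Q3 2029–Q2 2030: $30,936 + $74,287 + $27,207 + $16,903 = $149,333 (under)
1 window exceeds the threshold.

1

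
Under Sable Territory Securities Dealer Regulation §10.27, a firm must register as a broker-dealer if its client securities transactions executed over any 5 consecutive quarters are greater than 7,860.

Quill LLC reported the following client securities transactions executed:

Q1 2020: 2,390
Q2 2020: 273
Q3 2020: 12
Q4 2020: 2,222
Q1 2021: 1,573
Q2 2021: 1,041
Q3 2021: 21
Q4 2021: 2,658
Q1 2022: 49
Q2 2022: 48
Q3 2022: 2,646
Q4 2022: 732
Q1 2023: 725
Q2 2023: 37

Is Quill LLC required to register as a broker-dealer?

No

Q1 2020–Q1 2021: 2,390 + 273 + 12 + 2,222 + 1,573 = 6,470 (under)
Q2 2020–Q2 2021: 273 + 12 + 2,222 + 1,573 + 1,041 = 5,121 (under)
Q3 2020–Q3 2021: 12 + 2,222 + 1,573 + 1,041 + 21 = 4,869 (under)
Q4 2020–Q4 2021: 2,222 + 1,573 + 1,041 + 21 + 2,658 = 7,515 (under)
Q1 2021–Q1 2022: 1,573 + 1,041 + 21 + 2,658 + 49 = 5,342 (under)
Q2 2021–Q2 2022: 1,041 + 21 + 2,658 + 49 + 48 = 3,817 (under)
Q3 2021–Q3 2022: 21 + 2,658 + 49 + 48 + 2,646 = 5,422 (under)
Q4 2021–Q4 2022: 2,658 + 49 + 48 + 2,646 + 732 = 6,133 (under)
Q1 2022–Q1 2023: 49 + 48 + 2,646 + 732 + 725 = 4,200 (under)
Q2 2022–Q2 2023: 48 + 2,646 + 732 + 725 + 37 = 4,188 (under)
No window exceeds 7,860.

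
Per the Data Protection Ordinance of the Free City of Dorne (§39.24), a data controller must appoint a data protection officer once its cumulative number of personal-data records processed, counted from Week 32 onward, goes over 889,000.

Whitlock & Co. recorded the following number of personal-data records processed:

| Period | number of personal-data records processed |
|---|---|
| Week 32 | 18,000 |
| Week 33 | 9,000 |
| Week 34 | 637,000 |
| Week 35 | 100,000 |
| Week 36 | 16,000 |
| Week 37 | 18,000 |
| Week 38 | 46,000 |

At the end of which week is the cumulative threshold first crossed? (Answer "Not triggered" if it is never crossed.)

Not triggered

Through Week 32: 18,000
Through Week 33: 27,000
Through Week 34: 664,000
Through Week 35: 764,000
Through Week 36: 780,000
Through Week 37: 798,000
Through Week 38: 844,000
Final cumulative total 844,000 ≤ 889,000; the threshold is never exceeded.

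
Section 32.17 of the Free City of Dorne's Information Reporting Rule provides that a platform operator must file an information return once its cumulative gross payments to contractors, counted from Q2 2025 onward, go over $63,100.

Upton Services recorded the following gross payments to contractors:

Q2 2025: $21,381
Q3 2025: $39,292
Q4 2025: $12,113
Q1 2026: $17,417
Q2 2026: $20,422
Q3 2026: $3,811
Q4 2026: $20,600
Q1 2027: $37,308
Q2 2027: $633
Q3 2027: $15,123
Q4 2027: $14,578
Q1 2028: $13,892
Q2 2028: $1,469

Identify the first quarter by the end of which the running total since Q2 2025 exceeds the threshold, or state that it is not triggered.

Through Q2 2025: $21,381
Through Q3 2025: $60,673
Through Q4 2025: $72,786 ← exceeds threshold

Q4 2025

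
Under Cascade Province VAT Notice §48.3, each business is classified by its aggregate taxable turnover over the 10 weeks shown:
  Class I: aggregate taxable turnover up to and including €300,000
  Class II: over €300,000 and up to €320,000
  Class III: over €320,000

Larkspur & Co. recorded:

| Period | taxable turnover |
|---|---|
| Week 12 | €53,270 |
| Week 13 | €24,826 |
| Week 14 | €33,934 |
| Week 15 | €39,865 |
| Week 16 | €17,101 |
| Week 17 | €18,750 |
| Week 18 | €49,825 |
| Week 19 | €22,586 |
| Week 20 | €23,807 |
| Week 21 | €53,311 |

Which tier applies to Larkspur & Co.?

Class III

Aggregate taxable turnover: €53,270 + €24,826 + €33,934 + €39,865 + €17,101 + €18,750 + €49,825 + €22,586 + €23,807 + €53,311 = €337,275.
€337,275 > €320,000, so Class III applies.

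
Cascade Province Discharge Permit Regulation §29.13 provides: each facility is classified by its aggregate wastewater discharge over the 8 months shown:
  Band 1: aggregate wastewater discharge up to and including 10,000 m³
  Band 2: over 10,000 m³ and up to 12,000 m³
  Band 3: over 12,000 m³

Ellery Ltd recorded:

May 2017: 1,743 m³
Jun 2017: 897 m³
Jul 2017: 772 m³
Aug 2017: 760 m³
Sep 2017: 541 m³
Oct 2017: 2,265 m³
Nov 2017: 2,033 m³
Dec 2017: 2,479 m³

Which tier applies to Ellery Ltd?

Aggregate wastewater discharge: 1,743 m³ + 897 m³ + 772 m³ + 760 m³ + 541 m³ + 2,265 m³ + 2,033 m³ + 2,479 m³ = 11,490 m³.
10,000 m³ < 11,490 m³ ≤ 12,000 m³, so Band 2 applies.

Band 2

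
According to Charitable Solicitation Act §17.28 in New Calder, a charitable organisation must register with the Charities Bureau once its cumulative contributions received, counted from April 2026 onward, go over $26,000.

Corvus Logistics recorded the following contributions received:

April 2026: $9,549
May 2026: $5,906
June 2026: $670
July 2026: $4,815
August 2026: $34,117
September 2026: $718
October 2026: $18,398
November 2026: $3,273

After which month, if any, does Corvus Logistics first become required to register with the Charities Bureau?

Through April 2026: $9,549
Through May 2026: $15,455
Through June 2026: $16,125
Through July 2026: $20,940
Through August 2026: $55,057 ← exceeds threshold

August 2026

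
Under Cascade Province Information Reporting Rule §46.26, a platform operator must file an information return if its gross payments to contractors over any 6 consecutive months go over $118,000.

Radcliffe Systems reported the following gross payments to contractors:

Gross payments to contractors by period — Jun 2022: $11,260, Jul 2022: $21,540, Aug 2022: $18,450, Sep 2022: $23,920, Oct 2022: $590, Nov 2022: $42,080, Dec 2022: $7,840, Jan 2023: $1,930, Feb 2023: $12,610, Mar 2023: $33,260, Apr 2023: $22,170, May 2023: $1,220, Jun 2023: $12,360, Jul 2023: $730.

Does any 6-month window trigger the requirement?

Jun 2022–Nov 2022: $11,260 + $21,540 + $18,450 + $23,920 + $590 + $42,080 = $117,840 (under)
Jul 2022–Dec 2022: $21,540 + $18,450 + $23,920 + $590 + $42,080 + $7,840 = $114,420 (under)
Aug 2022–Jan 2023: $18,450 + $23,920 + $590 + $42,080 + $7,840 + $1,930 = $94,810 (under)
Sep 2022–Feb 2023: $23,920 + $590 + $42,080 + $7,840 + $1,930 + $12,610 = $88,970 (under)
Oct 2022–Mar 2023: $590 + $42,080 + $7,840 + $1,930 + $12,610 + $33,260 = $98,310 (under)
Nov 2022–Apr 2023: $42,080 + $7,840 + $1,930 + $12,610 + $33,260 + $22,170 = $119,890 (over)
Dec 2022–May 2023: $7,840 + $1,930 + $12,610 + $33,260 + $22,170 + $1,220 = $79,030 (under)
Jan 2023–Jun 2023: $1,930 + $12,610 + $33,260 + $22,170 + $1,220 + $12,360 = $83,550 (under)
Feb 2023–Jul 2023: $12,610 + $33,260 + $22,170 + $1,220 + $12,360 + $730 = $82,350 (under)
At least one window exceeds $118,000.

Yes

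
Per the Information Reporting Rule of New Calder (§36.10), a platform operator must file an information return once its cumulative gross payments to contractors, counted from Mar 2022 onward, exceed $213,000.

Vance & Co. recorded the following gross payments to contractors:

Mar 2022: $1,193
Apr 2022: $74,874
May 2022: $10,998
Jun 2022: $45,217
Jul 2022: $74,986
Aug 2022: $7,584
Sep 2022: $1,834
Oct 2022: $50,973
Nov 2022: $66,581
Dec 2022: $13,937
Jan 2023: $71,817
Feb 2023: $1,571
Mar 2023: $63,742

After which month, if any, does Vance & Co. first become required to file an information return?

Aug 2022

Through Mar 2022: $1,193
Through Apr 2022: $76,067
Through May 2022: $87,065
Through Jun 2022: $132,282
Through Jul 2022: $207,268
Through Aug 2022: $214,852 ← exceeds threshold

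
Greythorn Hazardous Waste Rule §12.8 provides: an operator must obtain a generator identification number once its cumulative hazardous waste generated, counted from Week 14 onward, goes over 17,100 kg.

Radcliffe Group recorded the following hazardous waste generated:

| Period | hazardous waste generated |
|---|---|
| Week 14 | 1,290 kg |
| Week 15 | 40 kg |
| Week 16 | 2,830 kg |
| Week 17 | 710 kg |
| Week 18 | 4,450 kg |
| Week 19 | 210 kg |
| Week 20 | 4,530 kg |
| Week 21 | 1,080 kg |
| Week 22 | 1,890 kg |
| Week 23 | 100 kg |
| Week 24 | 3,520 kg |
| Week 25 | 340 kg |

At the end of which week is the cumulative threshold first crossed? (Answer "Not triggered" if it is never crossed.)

Week 23

Through Week 14: 1,290 kg
Through Week 15: 1,330 kg
Through Week 16: 4,160 kg
Through Week 17: 4,870 kg
Through Week 18: 9,320 kg
Through Week 19: 9,530 kg
Through Week 20: 14,060 kg
Through Week 21: 15,140 kg
Through Week 22: 17,030 kg
Through Week 23: 17,130 kg ← exceeds threshold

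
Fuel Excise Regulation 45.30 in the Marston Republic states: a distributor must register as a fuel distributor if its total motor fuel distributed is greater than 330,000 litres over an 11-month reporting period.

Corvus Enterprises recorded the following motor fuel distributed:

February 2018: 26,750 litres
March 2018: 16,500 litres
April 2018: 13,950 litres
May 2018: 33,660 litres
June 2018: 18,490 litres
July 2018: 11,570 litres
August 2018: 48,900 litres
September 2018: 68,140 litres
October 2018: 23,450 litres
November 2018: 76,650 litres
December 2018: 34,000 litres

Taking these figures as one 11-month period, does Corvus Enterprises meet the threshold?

Total motor fuel distributed: 26,750 litres + 16,500 litres + 13,950 litres + 33,660 litres + 18,490 litres + 11,570 litres + 48,900 litres + 68,140 litres + 23,450 litres + 76,650 litres + 34,000 litres = 372,060 litres.
372,060 litres > 330,000 litres, so the threshold is exceeded.

Yes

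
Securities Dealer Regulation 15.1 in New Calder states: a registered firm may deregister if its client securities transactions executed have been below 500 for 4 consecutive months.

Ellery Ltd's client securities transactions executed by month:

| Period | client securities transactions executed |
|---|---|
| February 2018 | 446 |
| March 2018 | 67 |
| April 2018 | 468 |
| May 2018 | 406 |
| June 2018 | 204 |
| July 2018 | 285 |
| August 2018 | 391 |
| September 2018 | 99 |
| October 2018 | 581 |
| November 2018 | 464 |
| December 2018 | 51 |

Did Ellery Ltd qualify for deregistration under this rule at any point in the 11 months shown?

Months below 500: February 2018, March 2018, April 2018, May 2018, June 2018, July 2018, August 2018, September 2018, November 2018, December 2018.
Longest run of consecutive months below the threshold: 8.
8 ≥ 4, so Ellery Ltd became eligible.

Yes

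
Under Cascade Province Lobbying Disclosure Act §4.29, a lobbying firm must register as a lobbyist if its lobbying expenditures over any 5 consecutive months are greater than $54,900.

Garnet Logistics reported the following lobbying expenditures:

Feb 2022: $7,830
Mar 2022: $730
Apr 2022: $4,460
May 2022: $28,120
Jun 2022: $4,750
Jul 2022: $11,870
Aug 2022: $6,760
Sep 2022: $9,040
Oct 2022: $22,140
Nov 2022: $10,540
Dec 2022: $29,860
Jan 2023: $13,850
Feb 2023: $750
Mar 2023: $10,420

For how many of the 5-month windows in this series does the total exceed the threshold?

Feb 2022–Jun 2022: $7,830 + $730 + $4,460 + $28,120 + $4,750 = $45,890 (under)
Mar 2022–Jul 2022: $730 + $4,460 + $28,120 + $4,750 + $11,870 = $49,930 (under)
Apr 2022–Aug 2022: $4,460 + $28,120 + $4,750 + $11,870 + $6,760 = $55,960 (over)
May 2022–Sep 2022: $28,120 + $4,750 + $11,870 + $6,760 + $9,040 = $60,540 (over)
Jun 2022–Oct 2022: $4,750 + $11,870 + $6,760 + $9,040 + $22,140 = $54,560 (under)
Jul 2022–Nov 2022: $11,870 + $6,760 + $9,040 + $22,140 + $10,540 = $60,350 (over)
Aug 2022–Dec 2022: $6,760 + $9,040 + $22,140 + $10,540 + $29,860 = $78,340 (over)
Sep 2022–Jan 2023: $9,040 + $22,140 + $10,540 + $29,860 + $13,850 = $85,430 (over)
Oct 2022–Feb 2023: $22,140 + $10,540 + $29,860 + $13,850 + $750 = $77,140 (over)
Nov 2022–Mar 2023: $10,540 + $29,860 + $13,850 + $750 + $10,420 = $65,420 (over)
7 windows exceed the threshold.

7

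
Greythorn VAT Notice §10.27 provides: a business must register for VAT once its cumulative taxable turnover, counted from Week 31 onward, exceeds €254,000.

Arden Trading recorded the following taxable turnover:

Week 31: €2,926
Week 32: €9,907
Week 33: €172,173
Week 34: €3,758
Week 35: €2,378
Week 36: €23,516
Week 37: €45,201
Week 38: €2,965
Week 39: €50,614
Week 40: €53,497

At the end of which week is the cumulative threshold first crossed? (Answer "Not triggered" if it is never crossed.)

Through Week 31: €2,926
Through Week 32: €12,833
Through Week 33: €185,006
Through Week 34: €188,764
Through Week 35: €191,142
Through Week 36: €214,658
Through Week 37: €259,859 ← exceeds threshold

Week 37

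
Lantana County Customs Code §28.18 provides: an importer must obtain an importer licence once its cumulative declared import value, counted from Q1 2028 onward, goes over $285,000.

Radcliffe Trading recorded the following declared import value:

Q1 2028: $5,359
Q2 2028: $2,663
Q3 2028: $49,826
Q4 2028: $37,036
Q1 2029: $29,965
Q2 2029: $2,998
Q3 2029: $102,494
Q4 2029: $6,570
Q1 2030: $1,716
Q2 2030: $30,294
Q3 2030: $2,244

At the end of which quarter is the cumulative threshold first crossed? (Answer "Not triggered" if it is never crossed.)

Not triggered

Through Q1 2028: $5,359
Through Q2 2028: $8,022
Through Q3 2028: $57,848
Through Q4 2028: $94,884
Through Q1 2029: $124,849
Through Q2 2029: $127,847
Through Q3 2029: $230,341
Through Q4 2029: $236,911
Through Q1 2030: $238,627
Through Q2 2030: $268,921
Through Q3 2030: $271,165
Final cumulative total $271,165 ≤ $285,000; the threshold is never exceeded.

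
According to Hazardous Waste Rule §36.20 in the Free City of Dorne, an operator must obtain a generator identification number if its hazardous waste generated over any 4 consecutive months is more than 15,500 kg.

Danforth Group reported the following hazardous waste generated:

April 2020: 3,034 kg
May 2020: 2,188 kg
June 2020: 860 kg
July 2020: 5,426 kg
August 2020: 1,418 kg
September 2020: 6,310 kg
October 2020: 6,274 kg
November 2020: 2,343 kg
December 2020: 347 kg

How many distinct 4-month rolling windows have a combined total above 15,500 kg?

April 2020–July 2020: 3,034 kg + 2,188 kg + 860 kg + 5,426 kg = 11,508 kg (under)
May 2020–August 2020: 2,188 kg + 860 kg + 5,426 kg + 1,418 kg = 9,892 kg (under)
June 2020–September 2020: 860 kg + 5,426 kg + 1,418 kg + 6,310 kg = 14,014 kg (under)
July 2020–October 2020: 5,426 kg + 1,418 kg + 6,310 kg + 6,274 kg = 19,428 kg (over)
August 2020–November 2020: 1,418 kg + 6,310 kg + 6,274 kg + 2,343 kg = 16,345 kg (over)
September 2020–December 2020: 6,310 kg + 6,274 kg + 2,343 kg + 347 kg = 15,274 kg (under)
2 windows exceed the threshold.

2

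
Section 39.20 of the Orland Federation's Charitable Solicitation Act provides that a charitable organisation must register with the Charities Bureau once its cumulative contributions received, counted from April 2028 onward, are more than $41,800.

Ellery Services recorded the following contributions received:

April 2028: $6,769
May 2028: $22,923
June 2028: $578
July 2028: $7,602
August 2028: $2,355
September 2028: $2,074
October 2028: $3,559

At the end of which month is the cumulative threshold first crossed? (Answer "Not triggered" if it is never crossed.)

September 2028

Through April 2028: $6,769
Through May 2028: $29,692
Through June 2028: $30,270
Through July 2028: $37,872
Through August 2028: $40,227
Through September 2028: $42,301 ← exceeds threshold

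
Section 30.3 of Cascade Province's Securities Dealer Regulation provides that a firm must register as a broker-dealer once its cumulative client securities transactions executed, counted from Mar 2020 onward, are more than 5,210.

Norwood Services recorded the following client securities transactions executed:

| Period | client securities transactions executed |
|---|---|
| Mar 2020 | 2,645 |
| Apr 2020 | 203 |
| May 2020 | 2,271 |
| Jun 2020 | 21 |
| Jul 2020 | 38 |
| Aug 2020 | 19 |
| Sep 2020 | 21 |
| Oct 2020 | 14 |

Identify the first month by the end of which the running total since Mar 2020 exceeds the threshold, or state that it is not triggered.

Sep 2020

Through Mar 2020: 2,645
Through Apr 2020: 2,848
Through May 2020: 5,119
Through Jun 2020: 5,140
Through Jul 2020: 5,178
Through Aug 2020: 5,197
Through Sep 2020: 5,218 ← exceeds threshold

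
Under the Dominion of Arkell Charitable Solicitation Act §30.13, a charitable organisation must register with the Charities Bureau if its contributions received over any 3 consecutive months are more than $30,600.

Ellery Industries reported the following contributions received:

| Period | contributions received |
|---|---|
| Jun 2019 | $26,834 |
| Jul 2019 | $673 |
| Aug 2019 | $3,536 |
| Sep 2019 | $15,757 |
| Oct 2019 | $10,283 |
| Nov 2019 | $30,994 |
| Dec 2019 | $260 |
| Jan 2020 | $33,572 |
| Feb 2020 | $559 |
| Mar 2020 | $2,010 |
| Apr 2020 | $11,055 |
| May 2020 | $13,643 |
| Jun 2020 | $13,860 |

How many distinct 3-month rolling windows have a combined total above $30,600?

Jun 2019–Aug 2019: $26,834 + $673 + $3,536 = $31,043 (over)
Jul 2019–Sep 2019: $673 + $3,536 + $15,757 = $19,966 (under)
Aug 2019–Oct 2019: $3,536 + $15,757 + $10,283 = $29,576 (under)
Sep 2019–Nov 2019: $15,757 + $10,283 + $30,994 = $57,034 (over)
Oct 2019–Dec 2019: $10,283 + $30,994 + $260 = $41,537 (over)
Nov 2019–Jan 2020: $30,994 + $260 + $33,572 = $64,826 (over)
Dec 2019–Feb 2020: $260 + $33,572 + $559 = $34,391 (over)
Jan 2020–Mar 2020: $33,572 + $559 + $2,010 = $36,141 (over)
Feb 2020–Apr 2020: $559 + $2,010 + $11,055 = $13,624 (under)
Mar 2020–May 2020: $2,010 + $11,055 + $13,643 = $26,708 (under)
Apr 2020–Jun 2020: $11,055 + $13,643 + $13,860 = $38,558 (over)
7 windows exceed the threshold.

7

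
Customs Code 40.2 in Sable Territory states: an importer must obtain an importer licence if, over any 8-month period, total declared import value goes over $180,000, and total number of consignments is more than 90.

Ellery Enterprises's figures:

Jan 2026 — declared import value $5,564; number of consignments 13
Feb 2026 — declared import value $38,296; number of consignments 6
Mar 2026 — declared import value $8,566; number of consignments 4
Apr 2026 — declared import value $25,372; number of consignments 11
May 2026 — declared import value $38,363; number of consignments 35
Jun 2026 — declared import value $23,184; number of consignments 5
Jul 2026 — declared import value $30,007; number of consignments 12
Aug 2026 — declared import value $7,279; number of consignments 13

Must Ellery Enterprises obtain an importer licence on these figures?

No

Total declared import value: $5,564 + $38,296 + $8,566 + $25,372 + $38,363 + $23,184 + $30,007 + $7,279 = $176,631 (≤ $180,000).
Total number of consignments: 13 + 6 + 4 + 11 + 35 + 5 + 12 + 13 = 99 (> 90).
The test is 'and': the rule requires both, and at least one is not exceeded.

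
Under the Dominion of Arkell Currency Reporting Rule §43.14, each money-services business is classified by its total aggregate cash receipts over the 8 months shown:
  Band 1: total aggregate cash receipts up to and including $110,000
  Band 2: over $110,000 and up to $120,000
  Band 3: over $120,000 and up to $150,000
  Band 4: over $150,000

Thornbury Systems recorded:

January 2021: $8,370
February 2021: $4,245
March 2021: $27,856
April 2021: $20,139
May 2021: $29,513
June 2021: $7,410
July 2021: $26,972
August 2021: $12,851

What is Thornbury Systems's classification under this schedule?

Total aggregate cash receipts: $8,370 + $4,245 + $27,856 + $20,139 + $29,513 + $7,410 + $26,972 + $12,851 = $137,356.
$120,000 < $137,356 ≤ $150,000, so Band 3 applies.

Band 3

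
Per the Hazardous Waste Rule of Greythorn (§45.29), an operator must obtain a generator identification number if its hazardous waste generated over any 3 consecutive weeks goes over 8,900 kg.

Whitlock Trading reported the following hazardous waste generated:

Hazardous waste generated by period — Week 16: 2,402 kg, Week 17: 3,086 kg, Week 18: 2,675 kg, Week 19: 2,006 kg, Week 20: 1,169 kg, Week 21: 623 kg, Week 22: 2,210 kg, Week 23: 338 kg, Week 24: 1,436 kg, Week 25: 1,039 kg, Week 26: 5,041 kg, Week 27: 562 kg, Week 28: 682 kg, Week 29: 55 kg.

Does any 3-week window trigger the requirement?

Week 16–Week 18: 2,402 kg + 3,086 kg + 2,675 kg = 8,163 kg (under)
Week 17–Week 19: 3,086 kg + 2,675 kg + 2,006 kg = 7,767 kg (under)
Week 18–Week 20: 2,675 kg + 2,006 kg + 1,169 kg = 5,850 kg (under)
Week 19–Week 21: 2,006 kg + 1,169 kg + 623 kg = 3,798 kg (under)
Week 20–Week 22: 1,169 kg + 623 kg + 2,210 kg = 4,002 kg (under)
Week 21–Week 23: 623 kg + 2,210 kg + 338 kg = 3,171 kg (under)
Week 22–Week 24: 2,210 kg + 338 kg + 1,436 kg = 3,984 kg (under)
Week 23–Week 25: 338 kg + 1,436 kg + 1,039 kg = 2,813 kg (under)
Week 24–Week 26: 1,436 kg + 1,039 kg + 5,041 kg = 7,516 kg (under)
Week 25–Week 27: 1,039 kg + 5,041 kg + 562 kg = 6,642 kg (under)
Week 26–Week 28: 5,041 kg + 562 kg + 682 kg = 6,285 kg (under)
Week 27–Week 29: 562 kg + 682 kg + 55 kg = 1,299 kg (under)
No window exceeds 8,900 kg.

No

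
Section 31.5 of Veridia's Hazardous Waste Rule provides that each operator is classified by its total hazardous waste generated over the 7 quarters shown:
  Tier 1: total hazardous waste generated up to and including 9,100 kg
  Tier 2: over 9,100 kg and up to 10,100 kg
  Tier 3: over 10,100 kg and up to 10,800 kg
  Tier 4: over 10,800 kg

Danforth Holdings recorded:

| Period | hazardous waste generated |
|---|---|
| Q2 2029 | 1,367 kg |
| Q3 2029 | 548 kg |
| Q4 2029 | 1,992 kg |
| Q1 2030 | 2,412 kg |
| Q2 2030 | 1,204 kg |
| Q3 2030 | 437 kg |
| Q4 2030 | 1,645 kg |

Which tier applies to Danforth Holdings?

Total hazardous waste generated: 1,367 kg + 548 kg + 1,992 kg + 2,412 kg + 1,204 kg + 437 kg + 1,645 kg = 9,605 kg.
9,100 kg < 9,605 kg ≤ 10,100 kg, so Tier 2 applies.

Tier 2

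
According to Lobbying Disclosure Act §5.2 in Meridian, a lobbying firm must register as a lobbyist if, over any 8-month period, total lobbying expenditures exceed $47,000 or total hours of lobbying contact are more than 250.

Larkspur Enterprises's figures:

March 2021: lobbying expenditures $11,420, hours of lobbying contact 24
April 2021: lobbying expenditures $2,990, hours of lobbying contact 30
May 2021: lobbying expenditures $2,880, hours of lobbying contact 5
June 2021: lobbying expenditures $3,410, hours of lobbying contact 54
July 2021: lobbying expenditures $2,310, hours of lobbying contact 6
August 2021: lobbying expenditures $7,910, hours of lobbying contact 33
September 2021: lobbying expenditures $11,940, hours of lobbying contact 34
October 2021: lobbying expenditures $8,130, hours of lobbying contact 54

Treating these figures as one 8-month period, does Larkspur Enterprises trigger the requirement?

Yes

Total lobbying expenditures: $11,420 + $2,990 + $2,880 + $3,410 + $2,310 + $7,910 + $11,940 + $8,130 = $50,990 (> $47,000).
Total hours of lobbying contact: 24 + 30 + 5 + 54 + 6 + 33 + 34 + 54 = 240 (≤ 250).
The test is 'or': at least one threshold is exceeded.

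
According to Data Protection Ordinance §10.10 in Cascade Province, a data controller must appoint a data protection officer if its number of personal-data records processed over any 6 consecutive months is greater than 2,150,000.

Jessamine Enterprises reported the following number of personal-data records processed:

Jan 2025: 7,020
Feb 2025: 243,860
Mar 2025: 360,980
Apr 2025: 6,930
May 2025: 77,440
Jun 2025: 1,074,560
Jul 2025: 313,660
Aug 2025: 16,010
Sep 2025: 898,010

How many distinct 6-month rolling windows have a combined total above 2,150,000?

1

Jan 2025–Jun 2025: 7,020 + 243,860 + 360,980 + 6,930 + 77,440 + 1,074,560 = 1,770,790 (under)
Feb 2025–Jul 2025: 243,860 + 360,980 + 6,930 + 77,440 + 1,074,560 + 313,660 = 2,077,430 (under)
Mar 2025–Aug 2025: 360,980 + 6,930 + 77,440 + 1,074,560 + 313,660 + 16,010 = 1,849,580 (under)
Apr 2025–Sep 2025: 6,930 + 77,440 + 1,074,560 + 313,660 + 16,010 + 898,010 = 2,386,610 (over)
1 window exceeds the threshold.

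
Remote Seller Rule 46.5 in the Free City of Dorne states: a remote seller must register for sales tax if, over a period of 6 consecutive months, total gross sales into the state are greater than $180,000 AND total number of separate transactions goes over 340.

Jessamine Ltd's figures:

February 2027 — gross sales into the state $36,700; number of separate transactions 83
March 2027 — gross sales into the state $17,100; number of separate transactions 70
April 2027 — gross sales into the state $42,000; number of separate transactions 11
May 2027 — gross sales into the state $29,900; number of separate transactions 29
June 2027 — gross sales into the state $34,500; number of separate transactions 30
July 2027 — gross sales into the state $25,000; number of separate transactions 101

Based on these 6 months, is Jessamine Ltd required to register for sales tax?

No

Total gross sales into the state: $36,700 + $17,100 + $42,000 + $29,900 + $34,500 + $25,000 = $185,200 (> $180,000).
Total number of separate transactions: 83 + 70 + 11 + 29 + 30 + 101 = 324 (≤ 340).
The test is 'and': the rule requires both, and at least one is not exceeded.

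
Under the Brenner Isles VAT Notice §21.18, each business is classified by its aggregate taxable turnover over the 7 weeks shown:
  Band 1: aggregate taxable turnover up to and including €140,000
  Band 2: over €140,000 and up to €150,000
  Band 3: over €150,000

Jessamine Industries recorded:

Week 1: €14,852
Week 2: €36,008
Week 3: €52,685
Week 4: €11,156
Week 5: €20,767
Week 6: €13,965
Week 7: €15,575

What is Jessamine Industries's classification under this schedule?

Band 3

Aggregate taxable turnover: €14,852 + €36,008 + €52,685 + €11,156 + €20,767 + €13,965 + €15,575 = €165,008.
€165,008 > €150,000, so Band 3 applies.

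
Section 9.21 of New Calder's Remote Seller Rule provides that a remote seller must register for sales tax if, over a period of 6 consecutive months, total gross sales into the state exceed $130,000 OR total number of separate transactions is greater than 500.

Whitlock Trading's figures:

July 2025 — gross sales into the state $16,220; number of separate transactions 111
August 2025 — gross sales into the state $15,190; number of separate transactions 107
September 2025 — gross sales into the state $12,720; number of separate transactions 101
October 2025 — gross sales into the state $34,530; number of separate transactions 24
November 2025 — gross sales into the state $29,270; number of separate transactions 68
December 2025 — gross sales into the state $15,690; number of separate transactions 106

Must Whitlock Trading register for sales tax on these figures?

Yes

Total gross sales into the state: $16,220 + $15,190 + $12,720 + $34,530 + $29,270 + $15,690 = $123,620 (≤ $130,000).
Total number of separate transactions: 111 + 107 + 101 + 24 + 68 + 106 = 517 (> 500).
The test is 'or': at least one threshold is exceeded.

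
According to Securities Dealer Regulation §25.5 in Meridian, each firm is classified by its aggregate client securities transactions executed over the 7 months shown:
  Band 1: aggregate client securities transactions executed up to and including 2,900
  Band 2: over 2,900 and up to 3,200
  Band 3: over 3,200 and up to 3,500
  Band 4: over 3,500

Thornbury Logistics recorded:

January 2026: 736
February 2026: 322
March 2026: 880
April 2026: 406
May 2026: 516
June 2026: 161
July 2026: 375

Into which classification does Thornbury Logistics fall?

Aggregate client securities transactions executed: 736 + 322 + 880 + 406 + 516 + 161 + 375 = 3,396.
3,200 < 3,396 ≤ 3,500, so Band 3 applies.

Band 3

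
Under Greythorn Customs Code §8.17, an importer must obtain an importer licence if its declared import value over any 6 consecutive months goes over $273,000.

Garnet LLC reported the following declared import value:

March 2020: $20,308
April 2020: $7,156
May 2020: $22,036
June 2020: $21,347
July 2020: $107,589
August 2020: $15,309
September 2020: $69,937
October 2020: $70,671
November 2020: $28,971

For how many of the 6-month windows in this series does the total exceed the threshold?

2

March 2020–August 2020: $20,308 + $7,156 + $22,036 + $21,347 + $107,589 + $15,309 = $193,745 (under)
April 2020–September 2020: $7,156 + $22,036 + $21,347 + $107,589 + $15,309 + $69,937 = $243,374 (under)
May 2020–October 2020: $22,036 + $21,347 + $107,589 + $15,309 + $69,937 + $70,671 = $306,889 (over)
June 2020–November 2020: $21,347 + $107,589 + $15,309 + $69,937 + $70,671 + $28,971 = $313,824 (over)
2 windows exceed the threshold.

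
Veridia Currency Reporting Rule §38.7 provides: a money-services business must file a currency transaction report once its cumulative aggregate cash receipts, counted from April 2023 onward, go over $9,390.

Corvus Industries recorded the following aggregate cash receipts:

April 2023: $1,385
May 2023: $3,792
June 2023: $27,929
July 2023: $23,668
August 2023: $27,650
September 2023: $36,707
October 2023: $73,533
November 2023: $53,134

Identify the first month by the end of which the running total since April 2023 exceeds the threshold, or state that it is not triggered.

June 2023

Through April 2023: $1,385
Through May 2023: $5,177
Through June 2023: $33,106 ← exceeds threshold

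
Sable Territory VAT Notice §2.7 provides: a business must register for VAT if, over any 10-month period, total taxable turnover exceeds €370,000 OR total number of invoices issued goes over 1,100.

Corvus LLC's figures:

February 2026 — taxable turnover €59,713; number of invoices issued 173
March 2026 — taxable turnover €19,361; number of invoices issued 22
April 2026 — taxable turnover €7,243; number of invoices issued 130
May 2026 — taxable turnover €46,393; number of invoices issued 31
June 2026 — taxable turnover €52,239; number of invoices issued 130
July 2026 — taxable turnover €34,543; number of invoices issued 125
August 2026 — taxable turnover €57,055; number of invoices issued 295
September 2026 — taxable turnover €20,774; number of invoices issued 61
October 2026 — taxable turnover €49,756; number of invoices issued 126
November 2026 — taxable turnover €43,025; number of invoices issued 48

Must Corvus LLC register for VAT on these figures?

Total taxable turnover: €59,713 + €19,361 + €7,243 + €46,393 + €52,239 + €34,543 + €57,055 + €20,774 + €49,756 + €43,025 = €390,102 (> €370,000).
Total number of invoices issued: 173 + 22 + 130 + 31 + 130 + 125 + 295 + 61 + 126 + 48 = 1,141 (> 1,100).
The test is 'or': at least one threshold is exceeded.

Yes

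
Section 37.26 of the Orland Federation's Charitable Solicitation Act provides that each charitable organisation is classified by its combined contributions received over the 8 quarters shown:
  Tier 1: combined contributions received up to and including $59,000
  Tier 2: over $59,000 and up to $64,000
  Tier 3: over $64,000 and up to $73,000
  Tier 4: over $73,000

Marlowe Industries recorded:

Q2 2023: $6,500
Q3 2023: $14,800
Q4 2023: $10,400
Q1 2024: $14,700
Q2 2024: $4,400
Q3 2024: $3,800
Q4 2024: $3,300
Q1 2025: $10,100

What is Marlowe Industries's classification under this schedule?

Tier 3

Combined contributions received: $6,500 + $14,800 + $10,400 + $14,700 + $4,400 + $3,800 + $3,300 + $10,100 = $68,000.
$64,000 < $68,000 ≤ $73,000, so Tier 3 applies.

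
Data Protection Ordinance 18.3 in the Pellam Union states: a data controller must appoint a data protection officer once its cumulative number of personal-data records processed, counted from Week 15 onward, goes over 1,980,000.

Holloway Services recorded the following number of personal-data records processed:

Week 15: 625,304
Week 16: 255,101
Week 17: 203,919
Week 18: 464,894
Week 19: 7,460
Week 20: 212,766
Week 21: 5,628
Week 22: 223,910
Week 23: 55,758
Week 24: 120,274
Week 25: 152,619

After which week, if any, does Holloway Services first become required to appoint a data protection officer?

Week 22

Through Week 15: 625,304
Through Week 16: 880,405
Through Week 17: 1,084,324
Through Week 18: 1,549,218
Through Week 19: 1,556,678
Through Week 20: 1,769,444
Through Week 21: 1,775,072
Through Week 22: 1,998,982 ← exceeds threshold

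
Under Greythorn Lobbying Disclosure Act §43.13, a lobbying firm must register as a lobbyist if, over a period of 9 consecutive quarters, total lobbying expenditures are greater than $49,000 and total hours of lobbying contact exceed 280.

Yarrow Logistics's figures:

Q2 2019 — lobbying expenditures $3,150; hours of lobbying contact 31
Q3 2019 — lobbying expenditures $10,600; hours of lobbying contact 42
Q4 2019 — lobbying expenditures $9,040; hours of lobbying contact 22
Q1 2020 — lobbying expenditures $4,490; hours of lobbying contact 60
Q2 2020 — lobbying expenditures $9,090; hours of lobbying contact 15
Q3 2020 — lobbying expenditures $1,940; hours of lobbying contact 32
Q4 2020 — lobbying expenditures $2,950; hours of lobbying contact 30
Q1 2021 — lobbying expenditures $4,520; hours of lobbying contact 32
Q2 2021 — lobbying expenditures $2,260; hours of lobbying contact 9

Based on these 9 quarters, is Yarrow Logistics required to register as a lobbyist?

Total lobbying expenditures: $3,150 + $10,600 + $9,040 + $4,490 + $9,090 + $1,940 + $2,950 + $4,520 + $2,260 = $48,040 (≤ $49,000).
Total hours of lobbying contact: 31 + 42 + 22 + 60 + 15 + 32 + 30 + 32 + 9 = 273 (≤ 280).
The test is 'and': the rule requires both, and at least one is not exceeded.

No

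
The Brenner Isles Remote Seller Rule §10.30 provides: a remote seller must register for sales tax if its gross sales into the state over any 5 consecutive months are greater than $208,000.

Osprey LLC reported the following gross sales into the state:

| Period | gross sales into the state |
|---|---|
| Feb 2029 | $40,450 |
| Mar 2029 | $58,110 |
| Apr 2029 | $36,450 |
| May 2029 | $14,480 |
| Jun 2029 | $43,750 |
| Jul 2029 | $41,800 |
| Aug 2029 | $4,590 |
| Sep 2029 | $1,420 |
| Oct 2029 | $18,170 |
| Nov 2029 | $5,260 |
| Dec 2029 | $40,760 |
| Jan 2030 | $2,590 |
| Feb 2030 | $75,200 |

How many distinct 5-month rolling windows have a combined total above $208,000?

0

Feb 2029–Jun 2029: $40,450 + $58,110 + $36,450 + $14,480 + $43,750 = $193,240 (under)
Mar 2029–Jul 2029: $58,110 + $36,450 + $14,480 + $43,750 + $41,800 = $194,590 (under)
Apr 2029–Aug 2029: $36,450 + $14,480 + $43,750 + $41,800 + $4,590 = $141,070 (under)
May 2029–Sep 2029: $14,480 + $43,750 + $41,800 + $4,590 + $1,420 = $106,040 (under)
Jun 2029–Oct 2029: $43,750 + $41,800 + $4,590 + $1,420 + $18,170 = $109,730 (under)
Jul 2029–Nov 2029: $41,800 + $4,590 + $1,420 + $18,170 + $5,260 = $71,240 (under)
Aug 2029–Dec 2029: $4,590 + $1,420 + $18,170 + $5,260 + $40,760 = $70,200 (under)
Sep 2029–Jan 2030: $1,420 + $18,170 + $5,260 + $40,760 + $2,590 = $68,200 (under)
Oct 2029–Feb 2030: $18,170 + $5,260 + $40,760 + $2,590 + $75,200 = $141,980 (under)
0 windows exceed the threshold.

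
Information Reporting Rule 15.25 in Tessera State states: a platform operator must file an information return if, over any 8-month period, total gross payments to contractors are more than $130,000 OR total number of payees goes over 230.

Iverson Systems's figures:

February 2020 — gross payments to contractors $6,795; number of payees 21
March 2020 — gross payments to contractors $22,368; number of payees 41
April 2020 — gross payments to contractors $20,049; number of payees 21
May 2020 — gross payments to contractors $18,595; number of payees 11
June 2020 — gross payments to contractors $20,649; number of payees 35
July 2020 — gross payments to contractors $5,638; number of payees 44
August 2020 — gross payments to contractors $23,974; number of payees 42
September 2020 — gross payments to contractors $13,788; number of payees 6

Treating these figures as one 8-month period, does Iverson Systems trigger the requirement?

Yes

Total gross payments to contractors: $6,795 + $22,368 + $20,049 + $18,595 + $20,649 + $5,638 + $23,974 + $13,788 = $131,856 (> $130,000).
Total number of payees: 21 + 41 + 21 + 11 + 35 + 44 + 42 + 6 = 221 (≤ 230).
The test is 'or': at least one threshold is exceeded.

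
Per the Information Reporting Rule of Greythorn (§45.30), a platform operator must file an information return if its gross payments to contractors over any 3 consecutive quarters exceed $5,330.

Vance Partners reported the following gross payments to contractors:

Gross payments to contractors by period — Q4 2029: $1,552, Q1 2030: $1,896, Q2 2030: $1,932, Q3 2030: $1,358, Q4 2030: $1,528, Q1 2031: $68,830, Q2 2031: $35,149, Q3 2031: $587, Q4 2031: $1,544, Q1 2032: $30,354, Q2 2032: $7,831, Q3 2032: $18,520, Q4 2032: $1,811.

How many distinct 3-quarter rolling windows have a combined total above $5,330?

Q4 2029–Q2 2030: $1,552 + $1,896 + $1,932 = $5,380 (over)
Q1 2030–Q3 2030: $1,896 + $1,932 + $1,358 = $5,186 (under)
Q2 2030–Q4 2030: $1,932 + $1,358 + $1,528 = $4,818 (under)
Q3 2030–Q1 2031: $1,358 + $1,528 + $68,830 = $71,716 (over)
Q4 2030–Q2 2031: $1,528 + $68,830 + $35,149 = $105,507 (over)
Q1 2031–Q3 2031: $68,830 + $35,149 + $587 = $104,566 (over)
Q2 2031–Q4 2031: $35,149 + $587 + $1,544 = $37,280 (over)
Q3 2031–Q1 2032: $587 + $1,544 + $30,354 = $32,485 (over)
Q4 2031–Q2 2032: $1,544 + $30,354 + $7,831 = $39,729 (over)
Q1 2032–Q3 2032: $30,354 + $7,831 + $18,520 = $56,705 (over)
Q2 2032–Q4 2032: $7,831 + $18,520 + $1,811 = $28,162 (over)
9 windows exceed the threshold.

9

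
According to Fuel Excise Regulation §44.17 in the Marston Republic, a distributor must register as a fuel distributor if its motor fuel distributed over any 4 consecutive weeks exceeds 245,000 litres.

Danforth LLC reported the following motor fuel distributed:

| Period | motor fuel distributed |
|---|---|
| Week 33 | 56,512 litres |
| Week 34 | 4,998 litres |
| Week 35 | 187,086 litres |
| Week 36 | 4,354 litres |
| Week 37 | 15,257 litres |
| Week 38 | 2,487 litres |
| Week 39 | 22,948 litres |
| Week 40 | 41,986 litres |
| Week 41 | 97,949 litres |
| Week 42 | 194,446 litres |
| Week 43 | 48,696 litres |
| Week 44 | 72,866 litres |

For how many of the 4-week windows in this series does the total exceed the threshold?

4

Week 33–Week 36: 56,512 litres + 4,998 litres + 187,086 litres + 4,354 litres = 252,950 litres (over)
Week 34–Week 37: 4,998 litres + 187,086 litres + 4,354 litres + 15,257 litres = 211,695 litres (under)
Week 35–Week 38: 187,086 litres + 4,354 litres + 15,257 litres + 2,487 litres = 209,184 litres (under)
Week 36–Week 39: 4,354 litres + 15,257 litres + 2,487 litres + 22,948 litres = 45,046 litres (under)
Week 37–Week 40: 15,257 litres + 2,487 litres + 22,948 litres + 41,986 litres = 82,678 litres (under)
Week 38–Week 41: 2,487 litres + 22,948 litres + 41,986 litres + 97,949 litres = 165,370 litres (under)
Week 39–Week 42: 22,948 litres + 41,986 litres + 97,949 litres + 194,446 litres = 357,329 litres (over)
Week 40–Week 43: 41,986 litres + 97,949 litres + 194,446 litres + 48,696 litres = 383,077 litres (over)
Week 41–Week 44: 97,949 litres + 194,446 litres + 48,696 litres + 72,866 litres = 413,957 litres (over)
4 windows exceed the threshold.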